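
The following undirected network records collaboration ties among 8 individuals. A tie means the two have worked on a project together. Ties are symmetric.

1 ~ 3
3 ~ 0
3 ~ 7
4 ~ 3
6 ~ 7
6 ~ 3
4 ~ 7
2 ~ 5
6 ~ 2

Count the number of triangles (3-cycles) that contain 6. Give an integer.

1

6's neighbors: 2, 3, and 7.
Neighbor pairs that are themselves tied: 6–3–7. Each forms one triangle with 6, for 1 in total.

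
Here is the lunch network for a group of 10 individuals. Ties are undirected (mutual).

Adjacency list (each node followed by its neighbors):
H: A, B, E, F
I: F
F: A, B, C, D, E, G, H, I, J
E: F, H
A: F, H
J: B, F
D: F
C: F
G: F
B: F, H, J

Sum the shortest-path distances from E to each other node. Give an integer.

16

Distances from E: A:2, B:2, C:2, D:2, F:1, G:2, H:1, I:2, J:2.
Sum = 2 + 2 + 2 + 2 + 1 + 2 + 1 + 2 + 2 = 16.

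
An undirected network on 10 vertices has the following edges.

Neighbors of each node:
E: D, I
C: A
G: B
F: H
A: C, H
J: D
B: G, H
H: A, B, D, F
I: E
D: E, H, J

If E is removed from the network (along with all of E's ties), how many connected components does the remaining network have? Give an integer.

Without E, the remaining ties split the others into: {A, B, C, D, F, G, H, J}; {I}.
That's 2 separate components.

2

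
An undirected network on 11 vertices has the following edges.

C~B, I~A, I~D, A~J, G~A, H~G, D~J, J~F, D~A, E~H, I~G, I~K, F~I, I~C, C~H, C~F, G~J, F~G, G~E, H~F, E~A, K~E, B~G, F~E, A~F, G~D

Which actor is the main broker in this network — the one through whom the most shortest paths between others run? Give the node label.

Unnormalized betweenness of each node: A:157/84, B:1/4, C:13/6, D:11/28, E:151/42, F:127/28, G:857/84, H:3/4, I:283/42, J:1/4, K:1/4.
G has the largest value, 857/84, making it the main broker — the node through which the most shortest paths run.

G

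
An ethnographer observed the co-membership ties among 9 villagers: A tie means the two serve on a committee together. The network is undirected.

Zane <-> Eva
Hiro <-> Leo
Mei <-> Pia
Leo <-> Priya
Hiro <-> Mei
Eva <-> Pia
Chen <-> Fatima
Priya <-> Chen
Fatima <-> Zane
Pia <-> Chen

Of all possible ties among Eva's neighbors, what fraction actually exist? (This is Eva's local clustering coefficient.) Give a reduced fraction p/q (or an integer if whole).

0

Eva's neighbors: Pia and Zane (k = 2).
Possible neighbor pairs: C(2,2) = 1. Edges among them: none → e = 0.
Clustering(Eva) = 0/1.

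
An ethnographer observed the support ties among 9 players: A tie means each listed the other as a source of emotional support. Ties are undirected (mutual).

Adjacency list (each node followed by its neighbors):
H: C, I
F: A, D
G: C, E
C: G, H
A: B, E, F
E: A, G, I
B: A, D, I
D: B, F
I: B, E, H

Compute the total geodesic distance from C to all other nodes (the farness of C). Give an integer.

Distances from C: A:3, B:3, D:4, E:2, F:4, G:1, H:1, I:2.
Sum = 3 + 3 + 4 + 2 + 4 + 1 + 1 + 2 = 20.

20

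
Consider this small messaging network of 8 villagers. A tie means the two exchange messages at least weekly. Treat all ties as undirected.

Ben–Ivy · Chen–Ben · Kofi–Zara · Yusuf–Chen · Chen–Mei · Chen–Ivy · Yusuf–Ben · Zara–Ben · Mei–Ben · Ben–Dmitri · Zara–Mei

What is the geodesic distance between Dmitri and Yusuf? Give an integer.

One shortest route is Dmitri – Ben – Yusuf, which uses 2 edges, and Dmitri and Yusuf are not directly tied, so nothing shorter exists. So d(Dmitri,Yusuf) = 2.

2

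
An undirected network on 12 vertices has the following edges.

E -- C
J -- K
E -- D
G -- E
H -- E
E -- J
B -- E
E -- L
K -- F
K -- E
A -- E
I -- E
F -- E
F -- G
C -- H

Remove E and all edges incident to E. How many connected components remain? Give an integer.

Without E, the remaining ties split the others into: {F, G, J, K}; {I}; {B}; {D}; {A}; {C, H}; {L}.
That's 7 separate components.

7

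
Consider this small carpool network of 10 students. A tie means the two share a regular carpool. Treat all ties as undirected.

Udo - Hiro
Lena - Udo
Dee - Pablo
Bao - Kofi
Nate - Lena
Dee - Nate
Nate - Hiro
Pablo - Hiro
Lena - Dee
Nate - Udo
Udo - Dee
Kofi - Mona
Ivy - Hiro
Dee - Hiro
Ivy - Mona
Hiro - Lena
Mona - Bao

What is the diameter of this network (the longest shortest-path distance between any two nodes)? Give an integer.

4

Eccentricity of each node (its greatest distance to any other): Bao:4, Dee:4, Hiro:3, Ivy:2, Kofi:4, Lena:4, Mona:3, Nate:4, Pablo:4, Udo:4.
The maximum eccentricity is 4, realized for instance by the pair Pablo–Kofi via Pablo – Hiro – Ivy – Mona – Kofi. So the diameter is 4.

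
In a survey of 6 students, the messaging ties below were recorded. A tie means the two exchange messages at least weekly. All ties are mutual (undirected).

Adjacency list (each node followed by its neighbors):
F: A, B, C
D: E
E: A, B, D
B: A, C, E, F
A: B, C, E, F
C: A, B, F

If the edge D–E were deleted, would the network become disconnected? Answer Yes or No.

Yes

Without the D–E edge there is no alternate route between D and E, so the network disconnects. It is a bridge.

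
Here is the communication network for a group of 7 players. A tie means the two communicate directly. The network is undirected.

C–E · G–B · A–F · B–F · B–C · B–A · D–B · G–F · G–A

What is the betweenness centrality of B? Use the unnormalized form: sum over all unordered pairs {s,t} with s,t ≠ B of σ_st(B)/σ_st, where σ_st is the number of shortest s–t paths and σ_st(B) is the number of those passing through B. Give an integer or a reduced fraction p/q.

Pairs whose geodesics pass through B — G–D: 1; G–E: 1; G–C: 1; A–D: 1; A–E: 1; A–C: 1; F–D: 1; F–E: 1; F–C: 1; D–E: 1; D–C: 1.
All other pairs contribute 0.
Summing the contributions gives betweenness(B) = 11.

11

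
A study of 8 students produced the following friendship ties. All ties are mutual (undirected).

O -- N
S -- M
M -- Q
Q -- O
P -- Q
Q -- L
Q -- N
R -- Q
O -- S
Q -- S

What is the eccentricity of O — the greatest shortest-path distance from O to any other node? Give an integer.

2

Distances from O: L:2, M:2, N:1, P:2, Q:1, R:2, S:1.
The largest is 2 (to P, R, L, and M), so the eccentricity of O is 2.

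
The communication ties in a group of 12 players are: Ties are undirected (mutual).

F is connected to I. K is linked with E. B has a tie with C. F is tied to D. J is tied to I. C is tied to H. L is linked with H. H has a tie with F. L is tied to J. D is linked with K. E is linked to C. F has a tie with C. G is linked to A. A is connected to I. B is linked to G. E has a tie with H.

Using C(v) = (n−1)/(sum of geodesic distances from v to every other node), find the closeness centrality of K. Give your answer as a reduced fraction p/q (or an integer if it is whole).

Distances from K: A:4, B:3, C:2, D:1, E:1, F:2, G:4, H:2, I:3, J:4, L:3. Sum = 29.
n = 12, so closeness = 11/29.

11/29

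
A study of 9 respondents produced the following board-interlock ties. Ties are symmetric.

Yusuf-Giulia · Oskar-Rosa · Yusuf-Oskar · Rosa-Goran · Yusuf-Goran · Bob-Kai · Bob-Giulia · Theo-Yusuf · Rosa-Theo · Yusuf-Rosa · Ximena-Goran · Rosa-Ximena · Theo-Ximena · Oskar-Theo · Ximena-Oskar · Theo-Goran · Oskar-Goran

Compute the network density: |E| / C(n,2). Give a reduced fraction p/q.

There are 17 edges and 9 nodes, so the maximum possible is C(9,2) = 36.
Density = 17/36.

17/36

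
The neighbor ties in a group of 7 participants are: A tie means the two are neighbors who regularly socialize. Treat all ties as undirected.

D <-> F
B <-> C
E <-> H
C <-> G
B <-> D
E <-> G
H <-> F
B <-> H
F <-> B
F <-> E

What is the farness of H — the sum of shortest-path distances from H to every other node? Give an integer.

Distances from H: B:1, C:2, D:2, E:1, F:1, G:2.
Sum = 1 + 2 + 2 + 1 + 1 + 2 = 9.

9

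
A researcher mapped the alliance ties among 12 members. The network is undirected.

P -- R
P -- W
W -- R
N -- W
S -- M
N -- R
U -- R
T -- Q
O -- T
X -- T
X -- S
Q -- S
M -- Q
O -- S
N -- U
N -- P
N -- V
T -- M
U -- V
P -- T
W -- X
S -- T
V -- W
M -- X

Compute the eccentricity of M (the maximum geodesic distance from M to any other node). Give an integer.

Distances from M: N:3, O:2, P:2, Q:1, R:3, S:1, T:1, U:4, V:3, W:2, X:1.
The largest is 4 (to U), so the eccentricity of M is 4.

4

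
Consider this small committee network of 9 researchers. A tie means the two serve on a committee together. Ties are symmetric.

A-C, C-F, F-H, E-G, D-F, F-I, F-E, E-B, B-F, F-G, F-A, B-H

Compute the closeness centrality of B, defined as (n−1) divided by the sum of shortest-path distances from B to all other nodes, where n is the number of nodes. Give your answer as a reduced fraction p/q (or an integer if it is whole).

8/13

Distances from B: A:2, C:2, D:2, E:1, F:1, G:2, H:1, I:2. Sum = 13.
n = 9, so closeness = 8/13.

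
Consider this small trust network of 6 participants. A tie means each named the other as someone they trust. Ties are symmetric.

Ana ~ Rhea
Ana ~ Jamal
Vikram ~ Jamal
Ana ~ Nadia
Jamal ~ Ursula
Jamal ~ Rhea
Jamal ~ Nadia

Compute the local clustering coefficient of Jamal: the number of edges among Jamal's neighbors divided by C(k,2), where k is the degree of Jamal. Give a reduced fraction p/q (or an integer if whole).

1/5

Jamal's neighbors: Ana, Nadia, Rhea, Ursula, and Vikram (k = 5).
Possible neighbor pairs: C(5,2) = 10. Edges among them: Ana–Nadia, Ana–Rhea → e = 2.
Clustering(Jamal) = 2/10 = 1/5.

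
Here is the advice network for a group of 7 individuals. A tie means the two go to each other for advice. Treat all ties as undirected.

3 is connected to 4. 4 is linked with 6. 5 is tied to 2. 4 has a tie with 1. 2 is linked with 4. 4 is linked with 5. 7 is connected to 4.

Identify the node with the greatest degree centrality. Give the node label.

4

Degrees — 1:1, 2:2, 3:1, 4:6, 5:2, 6:1, 7:1.
The maximum is 6, attained only by 4.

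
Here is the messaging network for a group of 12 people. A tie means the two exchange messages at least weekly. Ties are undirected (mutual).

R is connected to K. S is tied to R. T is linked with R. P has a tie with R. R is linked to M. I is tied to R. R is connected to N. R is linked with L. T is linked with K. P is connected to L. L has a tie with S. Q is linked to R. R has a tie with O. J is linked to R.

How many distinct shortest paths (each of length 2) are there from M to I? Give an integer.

The shortest distance is 2, and the only length-2 path is M–R–I. So there is exactly 1 shortest path.

1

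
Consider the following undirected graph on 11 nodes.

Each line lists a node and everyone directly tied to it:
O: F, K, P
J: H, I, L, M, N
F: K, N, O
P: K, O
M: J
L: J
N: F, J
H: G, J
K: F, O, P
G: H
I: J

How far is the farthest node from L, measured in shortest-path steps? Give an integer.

5

Distances from L: F:3, G:3, H:2, I:2, J:1, K:4, M:2, N:2, O:4, P:5.
The largest is 5 (to P), so the eccentricity of L is 5.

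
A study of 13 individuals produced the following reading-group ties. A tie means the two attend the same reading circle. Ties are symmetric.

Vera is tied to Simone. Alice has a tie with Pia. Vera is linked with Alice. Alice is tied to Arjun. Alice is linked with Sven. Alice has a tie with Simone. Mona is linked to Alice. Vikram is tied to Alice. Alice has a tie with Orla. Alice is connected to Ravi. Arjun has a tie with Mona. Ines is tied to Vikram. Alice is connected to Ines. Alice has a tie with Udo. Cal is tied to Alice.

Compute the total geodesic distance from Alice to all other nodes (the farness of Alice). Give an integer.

Distances from Alice: Arjun:1, Cal:1, Ines:1, Mona:1, Orla:1, Pia:1, Ravi:1, Simone:1, Sven:1, Udo:1, Vera:1, Vikram:1.
Sum = 1 + 1 + 1 + 1 + 1 + 1 + 1 + 1 + 1 + 1 + 1 + 1 = 12.

12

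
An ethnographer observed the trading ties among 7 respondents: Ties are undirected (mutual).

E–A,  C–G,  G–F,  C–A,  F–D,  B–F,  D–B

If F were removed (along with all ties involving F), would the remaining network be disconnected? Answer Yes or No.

Removing F leaves {B and D} with no path to {A, C, E, and G}, so the network splits into 2 components. F is a cut vertex.

Yes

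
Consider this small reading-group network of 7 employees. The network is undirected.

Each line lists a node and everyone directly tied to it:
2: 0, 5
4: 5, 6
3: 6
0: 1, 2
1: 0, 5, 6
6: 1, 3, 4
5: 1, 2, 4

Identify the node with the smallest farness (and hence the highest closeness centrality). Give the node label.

1

Farness (sum of distances to all others) for each node — 0:12, 1:9, 2:13, 3:15, 4:11, 5:10, 6:10.
The smallest farness is 9, for 1, so 1 has the highest closeness.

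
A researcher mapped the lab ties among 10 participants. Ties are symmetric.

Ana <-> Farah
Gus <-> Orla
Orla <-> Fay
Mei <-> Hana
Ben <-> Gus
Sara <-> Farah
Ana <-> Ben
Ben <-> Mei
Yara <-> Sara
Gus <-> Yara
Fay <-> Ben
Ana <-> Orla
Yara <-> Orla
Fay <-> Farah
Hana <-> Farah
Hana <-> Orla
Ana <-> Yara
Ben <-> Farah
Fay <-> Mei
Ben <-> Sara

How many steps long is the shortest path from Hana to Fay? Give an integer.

One shortest route is Hana – Mei – Fay, which uses 2 edges, and Hana and Fay are not directly tied, so nothing shorter exists. So d(Hana,Fay) = 2.

2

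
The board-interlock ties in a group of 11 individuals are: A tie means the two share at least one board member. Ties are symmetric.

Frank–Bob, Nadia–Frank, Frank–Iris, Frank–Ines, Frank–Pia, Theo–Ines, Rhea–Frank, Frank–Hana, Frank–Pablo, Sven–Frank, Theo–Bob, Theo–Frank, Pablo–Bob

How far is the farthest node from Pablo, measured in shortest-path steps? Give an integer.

2

Distances from Pablo: Bob:1, Frank:1, Hana:2, Ines:2, Iris:2, Nadia:2, Pia:2, Rhea:2, Sven:2, Theo:2.
The largest is 2 (to Nadia, Pia, Iris, Ines, Sven, Hana, Theo, and Rhea), so the eccentricity of Pablo is 2.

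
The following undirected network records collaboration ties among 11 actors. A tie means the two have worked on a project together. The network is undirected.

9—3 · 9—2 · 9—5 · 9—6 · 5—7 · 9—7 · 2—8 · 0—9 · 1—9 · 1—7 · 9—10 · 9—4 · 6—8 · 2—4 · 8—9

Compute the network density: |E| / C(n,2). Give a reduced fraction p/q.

3/11

There are 15 edges and 11 nodes, so the maximum possible is C(11,2) = 55.
Density = 15/55 = 3/11.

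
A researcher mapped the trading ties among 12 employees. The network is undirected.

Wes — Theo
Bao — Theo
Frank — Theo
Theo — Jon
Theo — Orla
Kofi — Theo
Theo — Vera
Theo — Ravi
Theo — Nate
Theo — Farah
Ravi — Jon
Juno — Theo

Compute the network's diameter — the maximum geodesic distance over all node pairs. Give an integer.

Eccentricity of each node (its greatest distance to any other): Bao:2, Farah:2, Frank:2, Jon:2, Juno:2, Kofi:2, Nate:2, Orla:2, Ravi:2, Theo:1, Vera:2, Wes:2.
The maximum eccentricity is 2, realized for instance by the pair Frank–Ravi via Frank – Theo – Ravi. So the diameter is 2.

2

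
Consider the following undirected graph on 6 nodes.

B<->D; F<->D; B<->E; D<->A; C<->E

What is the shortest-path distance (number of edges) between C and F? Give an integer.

One shortest route is C – E – B – D – F, which uses 4 edges, and at distance 3 from C we only reach {D}, which does not include F. So d(C,F) = 4.

4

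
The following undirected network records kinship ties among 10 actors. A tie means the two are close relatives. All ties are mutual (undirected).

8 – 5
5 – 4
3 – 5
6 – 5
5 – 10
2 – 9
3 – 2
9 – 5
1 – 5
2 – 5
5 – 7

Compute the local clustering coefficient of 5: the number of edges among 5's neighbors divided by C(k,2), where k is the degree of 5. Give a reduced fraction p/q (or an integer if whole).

1/18

5's neighbors: 1, 2, 3, 4, 6, 7, 8, 9, and 10 (k = 9).
Possible neighbor pairs: C(9,2) = 36. Edges among them: 2–3, 2–9 → e = 2.
Clustering(5) = 2/36 = 1/18.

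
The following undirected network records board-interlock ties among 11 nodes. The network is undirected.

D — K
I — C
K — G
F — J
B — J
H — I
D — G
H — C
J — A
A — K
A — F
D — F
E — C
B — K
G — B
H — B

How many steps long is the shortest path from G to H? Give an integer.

2

One shortest route is G – B – H, which uses 2 edges, and G and H are not directly tied, so nothing shorter exists. So d(G,H) = 2.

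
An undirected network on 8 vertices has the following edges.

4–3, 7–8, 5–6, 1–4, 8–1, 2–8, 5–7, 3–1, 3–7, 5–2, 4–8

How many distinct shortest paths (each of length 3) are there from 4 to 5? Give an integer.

The shortest distance is 3. The length-3 paths are: 4–3–7–5; 4–8–7–5; 4–8–2–5.
That gives 3 distinct shortest paths.

3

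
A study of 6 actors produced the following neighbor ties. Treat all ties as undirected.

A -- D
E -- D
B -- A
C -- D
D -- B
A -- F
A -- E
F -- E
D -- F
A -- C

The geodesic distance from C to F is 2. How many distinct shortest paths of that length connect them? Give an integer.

2

The shortest distance is 2. The length-2 paths are: C–A–F; C–D–F.
That gives 2 distinct shortest paths.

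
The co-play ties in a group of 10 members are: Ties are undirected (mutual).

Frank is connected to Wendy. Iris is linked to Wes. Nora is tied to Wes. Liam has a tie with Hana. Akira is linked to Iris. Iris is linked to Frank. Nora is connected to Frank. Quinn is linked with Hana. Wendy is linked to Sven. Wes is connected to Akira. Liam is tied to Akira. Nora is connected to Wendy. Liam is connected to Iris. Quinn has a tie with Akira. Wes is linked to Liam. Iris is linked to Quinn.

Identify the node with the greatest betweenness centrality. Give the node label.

Unnormalized betweenness of each node: Akira:7/6, Frank:49/6, Hana:1/3, Iris:34/3, Liam:29/6, Nora:31/6, Quinn:13/6, Sven:0, Wendy:8, Wes:41/6.
Iris has the largest value, 34/3, making it the main broker — the node through which the most shortest paths run.

Iris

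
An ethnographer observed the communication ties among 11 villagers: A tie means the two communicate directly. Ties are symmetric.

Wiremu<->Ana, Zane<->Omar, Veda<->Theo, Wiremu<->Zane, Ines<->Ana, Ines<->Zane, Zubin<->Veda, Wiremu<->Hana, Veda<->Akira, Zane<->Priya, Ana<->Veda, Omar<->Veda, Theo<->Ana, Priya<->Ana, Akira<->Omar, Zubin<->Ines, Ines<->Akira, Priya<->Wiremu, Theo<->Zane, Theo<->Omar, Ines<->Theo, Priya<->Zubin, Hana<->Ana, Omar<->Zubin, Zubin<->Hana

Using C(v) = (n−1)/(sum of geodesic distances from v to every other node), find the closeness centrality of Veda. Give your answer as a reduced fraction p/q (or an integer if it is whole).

Distances from Veda: Akira:1, Ana:1, Hana:2, Ines:2, Omar:1, Priya:2, Theo:1, Wiremu:2, Zane:2, Zubin:1. Sum = 15.
n = 11, so closeness = 10/15 = 2/3.

2/3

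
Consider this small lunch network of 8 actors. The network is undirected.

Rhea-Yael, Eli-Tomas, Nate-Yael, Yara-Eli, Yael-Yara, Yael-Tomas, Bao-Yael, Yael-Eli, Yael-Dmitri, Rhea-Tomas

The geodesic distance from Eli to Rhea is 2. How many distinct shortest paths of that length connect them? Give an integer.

2

The shortest distance is 2. The length-2 paths are: Eli–Yael–Rhea; Eli–Tomas–Rhea.
That gives 2 distinct shortest paths.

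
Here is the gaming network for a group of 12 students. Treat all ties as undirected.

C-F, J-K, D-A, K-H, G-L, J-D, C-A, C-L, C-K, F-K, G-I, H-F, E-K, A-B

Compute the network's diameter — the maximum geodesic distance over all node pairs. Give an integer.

Eccentricity of each node (its greatest distance to any other): A:4, B:5, C:3, D:5, E:5, F:4, G:4, H:5, I:5, J:5, K:4, L:3.
The maximum eccentricity is 5, realized for instance by the pair B–I via B – A – C – L – G – I. So the diameter is 5.

5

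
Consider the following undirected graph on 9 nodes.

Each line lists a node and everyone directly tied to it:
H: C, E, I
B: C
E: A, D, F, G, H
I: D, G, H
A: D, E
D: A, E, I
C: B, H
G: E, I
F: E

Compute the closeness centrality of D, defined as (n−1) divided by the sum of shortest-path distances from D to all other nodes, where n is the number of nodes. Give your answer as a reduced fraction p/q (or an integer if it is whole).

1/2

Distances from D: A:1, B:4, C:3, E:1, F:2, G:2, H:2, I:1. Sum = 16.
n = 9, so closeness = 8/16 = 1/2.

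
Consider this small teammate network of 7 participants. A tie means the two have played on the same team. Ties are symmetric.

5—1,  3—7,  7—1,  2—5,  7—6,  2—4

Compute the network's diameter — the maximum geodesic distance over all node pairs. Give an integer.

Eccentricity of each node (its greatest distance to any other): 1:3, 2:4, 3:5, 4:5, 5:3, 6:5, 7:4.
The maximum eccentricity is 5, realized for instance by the pair 3–4 via 3 – 7 – 1 – 5 – 2 – 4. So the diameter is 5.

5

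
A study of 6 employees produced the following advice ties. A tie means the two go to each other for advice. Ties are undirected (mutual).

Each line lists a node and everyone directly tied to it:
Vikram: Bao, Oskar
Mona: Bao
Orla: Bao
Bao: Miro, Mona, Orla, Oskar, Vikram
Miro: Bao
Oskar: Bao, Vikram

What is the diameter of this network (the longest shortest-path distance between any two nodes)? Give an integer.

Eccentricity of each node (its greatest distance to any other): Bao:1, Miro:2, Mona:2, Orla:2, Oskar:2, Vikram:2.
The maximum eccentricity is 2, realized for instance by the pair Orla–Miro via Orla – Bao – Miro. So the diameter is 2.

2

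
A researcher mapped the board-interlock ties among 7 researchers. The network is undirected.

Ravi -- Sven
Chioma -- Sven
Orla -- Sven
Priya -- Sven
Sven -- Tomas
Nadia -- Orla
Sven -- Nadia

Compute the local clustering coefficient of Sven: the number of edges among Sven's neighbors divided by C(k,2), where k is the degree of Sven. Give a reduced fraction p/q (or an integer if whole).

Sven's neighbors: Chioma, Nadia, Orla, Priya, Ravi, and Tomas (k = 6).
Possible neighbor pairs: C(6,2) = 15. Edges among them: Nadia–Orla → e = 1.
Clustering(Sven) = 1/15.

1/15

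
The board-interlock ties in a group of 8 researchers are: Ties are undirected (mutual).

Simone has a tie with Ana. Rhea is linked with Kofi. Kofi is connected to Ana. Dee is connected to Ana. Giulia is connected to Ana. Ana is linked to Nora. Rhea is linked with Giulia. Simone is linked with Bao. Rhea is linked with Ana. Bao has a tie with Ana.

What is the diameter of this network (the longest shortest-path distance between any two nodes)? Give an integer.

Eccentricity of each node (its greatest distance to any other): Ana:1, Bao:2, Dee:2, Giulia:2, Kofi:2, Nora:2, Rhea:2, Simone:2.
The maximum eccentricity is 2, realized for instance by the pair Giulia–Nora via Giulia – Ana – Nora. So the diameter is 2.

2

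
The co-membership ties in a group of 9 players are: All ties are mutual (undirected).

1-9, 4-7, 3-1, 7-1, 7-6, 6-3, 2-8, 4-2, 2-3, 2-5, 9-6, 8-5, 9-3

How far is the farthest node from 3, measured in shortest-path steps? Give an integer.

2

Distances from 3: 1:1, 2:1, 4:2, 5:2, 6:1, 7:2, 8:2, 9:1.
The largest is 2 (to 7, 4, 8, and 5), so the eccentricity of 3 is 2.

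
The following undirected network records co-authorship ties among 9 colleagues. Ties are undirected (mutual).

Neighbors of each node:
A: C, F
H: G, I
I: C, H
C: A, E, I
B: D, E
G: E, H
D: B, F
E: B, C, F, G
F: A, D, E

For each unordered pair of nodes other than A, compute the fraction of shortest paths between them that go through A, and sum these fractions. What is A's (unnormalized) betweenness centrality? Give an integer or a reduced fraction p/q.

5/3

Pairs whose geodesics pass through A — I–F: 1/2; I–D: 1/3; C–F: 1/2; C–D: 1/3.
All other pairs contribute 0.
Summing the contributions gives betweenness(A) = 5/3.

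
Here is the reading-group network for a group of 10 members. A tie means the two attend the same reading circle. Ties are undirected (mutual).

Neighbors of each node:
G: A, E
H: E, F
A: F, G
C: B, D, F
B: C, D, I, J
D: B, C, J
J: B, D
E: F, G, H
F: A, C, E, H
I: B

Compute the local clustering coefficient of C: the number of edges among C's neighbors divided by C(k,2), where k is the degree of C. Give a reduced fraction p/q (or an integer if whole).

C's neighbors: B, D, and F (k = 3).
Possible neighbor pairs: C(3,2) = 3. Edges among them: B–D → e = 1.
Clustering(C) = 1/3.

1/3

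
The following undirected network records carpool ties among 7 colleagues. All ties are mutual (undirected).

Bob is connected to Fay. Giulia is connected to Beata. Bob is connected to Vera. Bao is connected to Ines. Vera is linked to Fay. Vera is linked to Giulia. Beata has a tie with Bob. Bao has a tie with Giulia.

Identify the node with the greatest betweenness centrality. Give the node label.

Unnormalized betweenness of each node: Bao:5, Beata:3/2, Bob:3/2, Fay:0, Giulia:17/2, Ines:0, Vera:9/2.
Giulia has the largest value, 17/2, making it the main broker — the node through which the most shortest paths run.

Giulia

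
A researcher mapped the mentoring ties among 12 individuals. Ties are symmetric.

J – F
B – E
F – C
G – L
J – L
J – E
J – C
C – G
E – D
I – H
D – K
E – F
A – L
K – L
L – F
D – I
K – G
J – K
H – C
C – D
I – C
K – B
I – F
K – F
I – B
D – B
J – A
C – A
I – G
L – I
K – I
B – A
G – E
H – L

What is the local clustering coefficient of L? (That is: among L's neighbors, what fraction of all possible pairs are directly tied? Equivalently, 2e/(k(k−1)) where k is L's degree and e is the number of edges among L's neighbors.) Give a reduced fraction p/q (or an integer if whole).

3/7

L's neighbors: A, F, G, H, I, J, and K (k = 7).
Possible neighbor pairs: C(7,2) = 21. Edges among them: A–J, F–I, F–J, F–K, G–I, G–K, H–I, I–K, J–K → e = 9.
Clustering(L) = 9/21 = 3/7.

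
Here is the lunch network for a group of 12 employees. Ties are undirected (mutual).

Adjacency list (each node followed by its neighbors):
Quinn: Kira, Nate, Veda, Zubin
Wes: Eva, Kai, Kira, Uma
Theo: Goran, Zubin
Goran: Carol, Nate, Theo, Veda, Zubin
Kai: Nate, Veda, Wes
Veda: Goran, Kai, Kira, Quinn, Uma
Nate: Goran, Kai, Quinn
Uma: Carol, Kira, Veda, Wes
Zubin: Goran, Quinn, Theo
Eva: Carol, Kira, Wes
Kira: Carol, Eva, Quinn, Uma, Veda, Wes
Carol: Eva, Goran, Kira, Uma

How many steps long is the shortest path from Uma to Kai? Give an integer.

One shortest route is Uma – Veda – Kai, which uses 2 edges, and Uma and Kai are not directly tied, so nothing shorter exists. So d(Uma,Kai) = 2.

2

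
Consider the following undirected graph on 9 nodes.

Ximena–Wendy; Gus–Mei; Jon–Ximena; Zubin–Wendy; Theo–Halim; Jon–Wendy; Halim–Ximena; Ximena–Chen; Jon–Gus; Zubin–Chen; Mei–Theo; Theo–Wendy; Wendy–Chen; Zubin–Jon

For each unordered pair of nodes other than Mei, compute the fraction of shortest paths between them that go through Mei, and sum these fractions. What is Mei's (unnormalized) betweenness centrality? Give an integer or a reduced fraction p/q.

Pairs whose geodesics pass through Mei — Halim–Gus: 1/2; Gus–Theo: 1.
All other pairs contribute 0.
Summing the contributions gives betweenness(Mei) = 3/2.

3/2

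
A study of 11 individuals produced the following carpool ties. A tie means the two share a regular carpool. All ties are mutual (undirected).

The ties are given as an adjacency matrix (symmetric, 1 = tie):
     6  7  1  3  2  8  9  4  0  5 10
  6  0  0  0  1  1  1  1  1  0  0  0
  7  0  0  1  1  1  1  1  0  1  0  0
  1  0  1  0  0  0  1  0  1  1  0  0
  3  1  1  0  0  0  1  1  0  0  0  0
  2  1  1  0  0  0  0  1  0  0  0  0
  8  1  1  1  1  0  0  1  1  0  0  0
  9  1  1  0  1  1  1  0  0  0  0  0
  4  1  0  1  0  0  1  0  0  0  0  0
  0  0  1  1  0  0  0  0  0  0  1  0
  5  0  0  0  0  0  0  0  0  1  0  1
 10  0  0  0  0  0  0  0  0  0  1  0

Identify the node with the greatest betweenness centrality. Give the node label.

Unnormalized betweenness of each node: 0:16, 1:6, 2:3/4, 3:3/4, 4:1, 5:9, 6:8/3, 7:91/6, 8:17/4, 9:17/12, 10:0.
0 has the largest value, 16, making it the main broker — the node through which the most shortest paths run.

0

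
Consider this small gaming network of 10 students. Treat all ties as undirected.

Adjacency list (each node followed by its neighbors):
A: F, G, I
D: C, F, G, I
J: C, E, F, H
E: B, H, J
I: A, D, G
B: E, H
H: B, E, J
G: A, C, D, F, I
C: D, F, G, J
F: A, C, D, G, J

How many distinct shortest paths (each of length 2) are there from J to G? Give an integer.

2

The shortest distance is 2. The length-2 paths are: J–C–G; J–F–G.
That gives 2 distinct shortest paths.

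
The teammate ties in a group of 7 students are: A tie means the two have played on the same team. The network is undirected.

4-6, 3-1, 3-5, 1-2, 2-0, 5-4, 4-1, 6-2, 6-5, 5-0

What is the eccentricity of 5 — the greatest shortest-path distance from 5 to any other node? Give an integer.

Distances from 5: 0:1, 1:2, 2:2, 3:1, 4:1, 6:1.
The largest is 2 (to 1 and 2), so the eccentricity of 5 is 2.

2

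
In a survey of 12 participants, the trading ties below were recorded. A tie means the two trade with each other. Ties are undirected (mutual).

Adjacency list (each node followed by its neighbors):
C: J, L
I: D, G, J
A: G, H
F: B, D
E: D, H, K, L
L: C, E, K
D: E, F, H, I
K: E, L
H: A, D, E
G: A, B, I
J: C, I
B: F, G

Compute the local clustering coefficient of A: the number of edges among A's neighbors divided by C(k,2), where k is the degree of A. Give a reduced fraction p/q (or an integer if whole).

A's neighbors: G and H (k = 2).
Possible neighbor pairs: C(2,2) = 1. Edges among them: none → e = 0.
Clustering(A) = 0/1.

0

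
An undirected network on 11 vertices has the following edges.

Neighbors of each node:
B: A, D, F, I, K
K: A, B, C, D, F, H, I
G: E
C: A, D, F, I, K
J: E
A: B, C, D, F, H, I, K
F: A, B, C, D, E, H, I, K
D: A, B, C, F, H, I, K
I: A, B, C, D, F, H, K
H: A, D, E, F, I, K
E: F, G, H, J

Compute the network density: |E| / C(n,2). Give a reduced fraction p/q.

29/55

There are 29 edges and 11 nodes, so the maximum possible is C(11,2) = 55.
Density = 29/55.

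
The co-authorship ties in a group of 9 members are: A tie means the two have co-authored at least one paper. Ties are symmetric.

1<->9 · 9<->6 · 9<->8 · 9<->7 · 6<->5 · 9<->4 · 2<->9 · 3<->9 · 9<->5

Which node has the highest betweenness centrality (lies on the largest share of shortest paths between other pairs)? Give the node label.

Unnormalized betweenness of each node: 1:0, 2:0, 3:0, 4:0, 5:0, 6:0, 7:0, 8:0, 9:27.
9 has the largest value, 27, making it the main broker — the node through which the most shortest paths run.

9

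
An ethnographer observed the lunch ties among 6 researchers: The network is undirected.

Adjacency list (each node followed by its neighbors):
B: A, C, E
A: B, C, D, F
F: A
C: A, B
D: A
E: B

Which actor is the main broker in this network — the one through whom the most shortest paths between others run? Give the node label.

Unnormalized betweenness of each node: A:7, B:4, C:0, D:0, E:0, F:0.
A has the largest value, 7, making it the main broker — the node through which the most shortest paths run.

A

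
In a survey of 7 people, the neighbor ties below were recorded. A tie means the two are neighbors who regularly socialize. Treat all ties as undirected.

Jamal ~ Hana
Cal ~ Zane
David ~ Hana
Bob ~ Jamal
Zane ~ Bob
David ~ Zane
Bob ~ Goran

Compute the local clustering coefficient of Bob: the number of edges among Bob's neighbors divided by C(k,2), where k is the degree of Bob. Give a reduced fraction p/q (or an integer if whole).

Bob's neighbors: Goran, Jamal, and Zane (k = 3).
Possible neighbor pairs: C(3,2) = 3. Edges among them: none → e = 0.
Clustering(Bob) = 0/3 = 0.

0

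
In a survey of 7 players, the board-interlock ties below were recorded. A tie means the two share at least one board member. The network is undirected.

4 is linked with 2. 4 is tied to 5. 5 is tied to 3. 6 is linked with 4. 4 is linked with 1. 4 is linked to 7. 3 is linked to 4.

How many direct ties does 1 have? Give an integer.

1 is directly tied to 4. That is 1 neighbor, so the degree of 1 is 1.

1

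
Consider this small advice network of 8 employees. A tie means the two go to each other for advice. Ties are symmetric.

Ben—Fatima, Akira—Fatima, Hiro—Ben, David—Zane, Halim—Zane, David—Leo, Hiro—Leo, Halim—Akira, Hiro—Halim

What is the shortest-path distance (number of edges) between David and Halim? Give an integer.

One shortest route is David – Zane – Halim, which uses 2 edges, and David and Halim are not directly tied, so nothing shorter exists. So d(David,Halim) = 2.

2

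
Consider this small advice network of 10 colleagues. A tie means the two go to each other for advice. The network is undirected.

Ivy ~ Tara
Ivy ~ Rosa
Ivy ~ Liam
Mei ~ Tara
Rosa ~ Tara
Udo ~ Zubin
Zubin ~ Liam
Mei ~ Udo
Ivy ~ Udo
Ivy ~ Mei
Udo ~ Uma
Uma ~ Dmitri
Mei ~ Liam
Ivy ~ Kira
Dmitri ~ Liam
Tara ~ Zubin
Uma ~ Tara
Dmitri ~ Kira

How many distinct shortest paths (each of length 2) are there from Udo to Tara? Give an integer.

The shortest distance is 2. The length-2 paths are: Udo–Mei–Tara; Udo–Zubin–Tara; Udo–Uma–Tara; Udo–Ivy–Tara.
That gives 4 distinct shortest paths.

4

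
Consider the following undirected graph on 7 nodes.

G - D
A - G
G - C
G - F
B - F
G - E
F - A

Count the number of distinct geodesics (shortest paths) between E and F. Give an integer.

The shortest distance is 2, and the only length-2 path is E–G–F. So there is exactly 1 shortest path.

1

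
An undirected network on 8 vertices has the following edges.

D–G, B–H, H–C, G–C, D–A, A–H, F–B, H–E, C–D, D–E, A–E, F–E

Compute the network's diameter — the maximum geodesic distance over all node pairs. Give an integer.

3

Eccentricity of each node (its greatest distance to any other): A:2, B:3, C:3, D:3, E:2, F:3, G:3, H:2.
The maximum eccentricity is 3, realized for instance by the pair G–F via G – D – E – F. So the diameter is 3.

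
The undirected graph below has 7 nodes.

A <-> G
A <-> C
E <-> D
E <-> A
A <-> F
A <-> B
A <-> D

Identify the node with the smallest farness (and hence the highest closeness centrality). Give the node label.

Farness (sum of distances to all others) for each node — A:6, B:11, C:11, D:10, E:10, F:11, G:11.
The smallest farness is 6, for A, so A has the highest closeness.

A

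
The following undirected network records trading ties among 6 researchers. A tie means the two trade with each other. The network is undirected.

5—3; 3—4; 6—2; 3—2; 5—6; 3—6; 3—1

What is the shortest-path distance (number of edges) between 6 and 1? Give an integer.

One shortest route is 6 – 3 – 1, which uses 2 edges, and 6 and 1 are not directly tied, so nothing shorter exists. So d(6,1) = 2.

2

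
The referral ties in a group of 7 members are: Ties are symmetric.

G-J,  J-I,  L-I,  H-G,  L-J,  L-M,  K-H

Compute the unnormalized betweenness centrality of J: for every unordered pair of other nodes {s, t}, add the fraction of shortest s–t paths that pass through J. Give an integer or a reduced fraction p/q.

9

Pairs whose geodesics pass through J — M–G: 1; M–K: 1; M–H: 1; L–G: 1; L–K: 1; L–H: 1; I–G: 1; I–K: 1; I–H: 1.
All other pairs contribute 0.
Summing the contributions gives betweenness(J) = 9.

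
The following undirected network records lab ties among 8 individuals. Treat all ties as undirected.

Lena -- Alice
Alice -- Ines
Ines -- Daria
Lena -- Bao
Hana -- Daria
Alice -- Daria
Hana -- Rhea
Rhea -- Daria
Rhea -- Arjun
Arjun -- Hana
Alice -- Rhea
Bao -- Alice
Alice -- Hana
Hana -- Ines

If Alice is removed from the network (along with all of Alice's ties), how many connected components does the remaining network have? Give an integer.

2

Without Alice, the remaining ties split the others into: {Arjun, Daria, Hana, Ines, Rhea}; {Bao, Lena}.
That's 2 separate components.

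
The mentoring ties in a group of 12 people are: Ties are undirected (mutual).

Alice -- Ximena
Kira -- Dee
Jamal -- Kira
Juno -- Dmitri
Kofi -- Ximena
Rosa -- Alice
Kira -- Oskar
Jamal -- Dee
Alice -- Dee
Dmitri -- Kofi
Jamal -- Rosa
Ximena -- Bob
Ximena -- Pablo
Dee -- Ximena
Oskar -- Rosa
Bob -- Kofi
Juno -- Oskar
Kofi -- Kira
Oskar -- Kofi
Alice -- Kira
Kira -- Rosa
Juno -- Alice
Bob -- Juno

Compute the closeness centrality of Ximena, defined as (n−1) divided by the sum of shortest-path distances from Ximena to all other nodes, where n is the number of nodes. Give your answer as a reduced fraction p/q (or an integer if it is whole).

11/17

Distances from Ximena: Alice:1, Bob:1, Dee:1, Dmitri:2, Jamal:2, Juno:2, Kira:2, Kofi:1, Oskar:2, Pablo:1, Rosa:2. Sum = 17.
n = 12, so closeness = 11/17.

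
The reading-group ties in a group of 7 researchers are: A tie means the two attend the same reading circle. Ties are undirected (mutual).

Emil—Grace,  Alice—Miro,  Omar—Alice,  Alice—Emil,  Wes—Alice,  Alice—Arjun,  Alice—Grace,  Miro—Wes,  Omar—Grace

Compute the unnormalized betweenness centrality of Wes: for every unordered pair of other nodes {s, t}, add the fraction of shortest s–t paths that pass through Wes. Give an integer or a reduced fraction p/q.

No shortest path between any pair of other nodes passes through Wes.
Summing the contributions gives betweenness(Wes) = 0.

0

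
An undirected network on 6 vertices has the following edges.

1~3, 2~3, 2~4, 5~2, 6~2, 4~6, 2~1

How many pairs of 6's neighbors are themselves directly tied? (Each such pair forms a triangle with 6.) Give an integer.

6's neighbors: 2 and 4.
Neighbor pairs that are themselves tied: 6–2–4. Each forms one triangle with 6, for 1 in total.

1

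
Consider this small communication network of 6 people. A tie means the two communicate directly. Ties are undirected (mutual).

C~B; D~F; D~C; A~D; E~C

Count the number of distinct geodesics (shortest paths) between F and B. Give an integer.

The shortest distance is 3, and the only length-3 path is F–D–C–B. So there is exactly 1 shortest path.

1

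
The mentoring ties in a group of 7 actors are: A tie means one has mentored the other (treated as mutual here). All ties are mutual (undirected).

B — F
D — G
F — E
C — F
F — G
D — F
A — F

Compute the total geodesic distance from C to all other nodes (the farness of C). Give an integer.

Distances from C: A:2, B:2, D:2, E:2, F:1, G:2.
Sum = 2 + 2 + 2 + 2 + 1 + 2 = 11.

11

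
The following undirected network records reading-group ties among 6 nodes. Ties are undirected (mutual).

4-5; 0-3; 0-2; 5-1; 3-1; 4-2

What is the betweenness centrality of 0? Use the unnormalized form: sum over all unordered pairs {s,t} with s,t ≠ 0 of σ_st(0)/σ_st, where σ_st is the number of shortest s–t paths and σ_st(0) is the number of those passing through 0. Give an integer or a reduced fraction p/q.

2

Pairs whose geodesics pass through 0 — 3–4: 1/2; 3–2: 1; 1–2: 1/2.
All other pairs contribute 0.
Summing the contributions gives betweenness(0) = 2.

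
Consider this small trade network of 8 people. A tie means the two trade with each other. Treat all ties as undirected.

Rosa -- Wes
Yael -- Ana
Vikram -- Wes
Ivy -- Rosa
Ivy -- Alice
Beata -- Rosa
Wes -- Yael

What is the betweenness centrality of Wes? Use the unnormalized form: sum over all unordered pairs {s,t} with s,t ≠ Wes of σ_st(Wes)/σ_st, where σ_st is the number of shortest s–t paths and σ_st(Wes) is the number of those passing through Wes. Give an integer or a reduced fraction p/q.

14

Pairs whose geodesics pass through Wes — Vikram–Alice: 1; Vikram–Rosa: 1; Vikram–Yael: 1; Vikram–Ivy: 1; Vikram–Beata: 1; Vikram–Ana: 1; Alice–Yael: 1; Alice–Ana: 1; Rosa–Yael: 1; Rosa–Ana: 1; Yael–Ivy: 1; Yael–Beata: 1; Ivy–Ana: 1; Beata–Ana: 1.
All other pairs contribute 0.
Summing the contributions gives betweenness(Wes) = 14.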